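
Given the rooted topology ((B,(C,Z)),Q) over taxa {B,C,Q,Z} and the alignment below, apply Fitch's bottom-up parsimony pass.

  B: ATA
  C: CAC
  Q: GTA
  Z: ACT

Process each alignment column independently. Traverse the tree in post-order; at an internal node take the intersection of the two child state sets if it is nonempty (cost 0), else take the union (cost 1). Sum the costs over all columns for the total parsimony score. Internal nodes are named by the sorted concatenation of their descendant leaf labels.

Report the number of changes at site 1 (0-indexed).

2

CZ@0: {C} ∪ {A} = {A,C} (union, +1)
BCZ@0: {A} ∩ {A,C} = {A} (intersection, +0)
BCQZ@0: {A} ∪ {G} = {A,G} (union, +1)
CZ@1: {A} ∪ {C} = {A,C} (union, +1)
BCZ@1: {T} ∪ {A,C} = {A,C,T} (union, +1)
BCQZ@1: {A,C,T} ∩ {T} = {T} (intersection, +0)
CZ@2: {C} ∪ {T} = {C,T} (union, +1)
BCZ@2: {A} ∪ {C,T} = {A,C,T} (union, +1)
BCQZ@2: {A,C,T} ∩ {A} = {A} (intersection, +0)
per-site changes: [2, 2, 2]; total = 6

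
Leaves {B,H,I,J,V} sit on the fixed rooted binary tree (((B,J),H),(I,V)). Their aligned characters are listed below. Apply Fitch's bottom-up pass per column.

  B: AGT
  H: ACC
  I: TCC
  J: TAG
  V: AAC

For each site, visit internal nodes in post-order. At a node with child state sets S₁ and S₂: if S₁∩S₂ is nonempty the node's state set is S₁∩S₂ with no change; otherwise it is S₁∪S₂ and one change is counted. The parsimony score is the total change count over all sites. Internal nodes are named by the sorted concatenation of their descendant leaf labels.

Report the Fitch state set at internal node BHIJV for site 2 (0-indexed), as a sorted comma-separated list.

C

[col 0] BJ: children B:{A}, J:{T} ∪→ {A,T}; cost 1
[col 0] BHJ: children BJ:{A,T}, H:{A} ∩→ {A}; cost 0
[col 0] IV: children I:{T}, V:{A} ∪→ {A,T}; cost 1
[col 0] BHIJV: children BHJ:{A}, IV:{A,T} ∩→ {A}; cost 0
[col 1] BJ: children B:{G}, J:{A} ∪→ {A,G}; cost 1
[col 1] BHJ: children BJ:{A,G}, H:{C} ∪→ {A,C,G}; cost 1
[col 1] IV: children I:{C}, V:{A} ∪→ {A,C}; cost 1
[col 1] BHIJV: children BHJ:{A,C,G}, IV:{A,C} ∩→ {A,C}; cost 0
[col 2] BJ: children B:{T}, J:{G} ∪→ {G,T}; cost 1
[col 2] BHJ: children BJ:{G,T}, H:{C} ∪→ {C,G,T}; cost 1
[col 2] IV: children I:{C}, V:{C} ∩→ {C}; cost 0
[col 2] BHIJV: children BHJ:{C,G,T}, IV:{C} ∩→ {C}; cost 0
per-site changes: [2, 3, 2]; total = 7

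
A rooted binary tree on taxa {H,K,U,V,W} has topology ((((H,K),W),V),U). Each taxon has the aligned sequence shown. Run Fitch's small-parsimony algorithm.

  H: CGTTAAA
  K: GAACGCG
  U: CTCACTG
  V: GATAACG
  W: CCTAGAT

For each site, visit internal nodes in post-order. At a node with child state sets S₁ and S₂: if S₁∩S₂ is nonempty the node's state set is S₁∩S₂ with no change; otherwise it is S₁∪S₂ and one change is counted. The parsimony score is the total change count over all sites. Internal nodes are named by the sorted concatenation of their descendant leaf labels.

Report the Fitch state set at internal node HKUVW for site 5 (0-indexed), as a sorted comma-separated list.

A,C,T

site 0, node HK: H={C} ∪ K={G} → {C,G} (+1)
site 0, node HKW: HK={C,G} ∩ W={C} → {C} (+0)
site 0, node HKVW: HKW={C} ∪ V={G} → {C,G} (+1)
site 0, node HKUVW: HKVW={C,G} ∩ U={C} → {C} (+0)
site 1, node HK: H={G} ∪ K={A} → {A,G} (+1)
site 1, node HKW: HK={A,G} ∪ W={C} → {A,C,G} (+1)
site 1, node HKVW: HKW={A,C,G} ∩ V={A} → {A} (+0)
site 1, node HKUVW: HKVW={A} ∪ U={T} → {A,T} (+1)
site 2, node HK: H={T} ∪ K={A} → {A,T} (+1)
site 2, node HKW: HK={A,T} ∩ W={T} → {T} (+0)
site 2, node HKVW: HKW={T} ∩ V={T} → {T} (+0)
site 2, node HKUVW: HKVW={T} ∪ U={C} → {C,T} (+1)
site 3, node HK: H={T} ∪ K={C} → {C,T} (+1)
site 3, node HKW: HK={C,T} ∪ W={A} → {A,C,T} (+1)
site 3, node HKVW: HKW={A,C,T} ∩ V={A} → {A} (+0)
site 3, node HKUVW: HKVW={A} ∩ U={A} → {A} (+0)
site 4, node HK: H={A} ∪ K={G} → {A,G} (+1)
site 4, node HKW: HK={A,G} ∩ W={G} → {G} (+0)
site 4, node HKVW: HKW={G} ∪ V={A} → {A,G} (+1)
site 4, node HKUVW: HKVW={A,G} ∪ U={C} → {A,C,G} (+1)
site 5, node HK: H={A} ∪ K={C} → {A,C} (+1)
site 5, node HKW: HK={A,C} ∩ W={A} → {A} (+0)
site 5, node HKVW: HKW={A} ∪ V={C} → {A,C} (+1)
site 5, node HKUVW: HKVW={A,C} ∪ U={T} → {A,C,T} (+1)
site 6, node HK: H={A} ∪ K={G} → {A,G} (+1)
site 6, node HKW: HK={A,G} ∪ W={T} → {A,G,T} (+1)
site 6, node HKVW: HKW={A,G,T} ∩ V={G} → {G} (+0)
site 6, node HKUVW: HKVW={G} ∩ U={G} → {G} (+0)
per-site changes: [2, 3, 2, 2, 3, 3, 2]; total = 17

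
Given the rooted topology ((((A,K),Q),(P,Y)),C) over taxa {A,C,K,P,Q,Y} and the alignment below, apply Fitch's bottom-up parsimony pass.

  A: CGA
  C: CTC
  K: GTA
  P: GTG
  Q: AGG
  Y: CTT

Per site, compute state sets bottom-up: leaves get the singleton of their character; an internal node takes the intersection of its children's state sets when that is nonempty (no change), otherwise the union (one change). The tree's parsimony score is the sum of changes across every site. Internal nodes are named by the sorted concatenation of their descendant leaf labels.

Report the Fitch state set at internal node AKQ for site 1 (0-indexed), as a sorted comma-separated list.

[col 0] AK: children A:{C}, K:{G} ∪→ {C,G}; cost 1
[col 0] AKQ: children AK:{C,G}, Q:{A} ∪→ {A,C,G}; cost 1
[col 0] PY: children P:{G}, Y:{C} ∪→ {C,G}; cost 1
[col 0] AKPQY: children AKQ:{A,C,G}, PY:{C,G} ∩→ {C,G}; cost 0
[col 0] ACKPQY: children AKPQY:{C,G}, C:{C} ∩→ {C}; cost 0
[col 1] AK: children A:{G}, K:{T} ∪→ {G,T}; cost 1
[col 1] AKQ: children AK:{G,T}, Q:{G} ∩→ {G}; cost 0
[col 1] PY: children P:{T}, Y:{T} ∩→ {T}; cost 0
[col 1] AKPQY: children AKQ:{G}, PY:{T} ∪→ {G,T}; cost 1
[col 1] ACKPQY: children AKPQY:{G,T}, C:{T} ∩→ {T}; cost 0
[col 2] AK: children A:{A}, K:{A} ∩→ {A}; cost 0
[col 2] AKQ: children AK:{A}, Q:{G} ∪→ {A,G}; cost 1
[col 2] PY: children P:{G}, Y:{T} ∪→ {G,T}; cost 1
[col 2] AKPQY: children AKQ:{A,G}, PY:{G,T} ∩→ {G}; cost 0
[col 2] ACKPQY: children AKPQY:{G}, C:{C} ∪→ {C,G}; cost 1
per-site changes: [3, 2, 3]; total = 8

G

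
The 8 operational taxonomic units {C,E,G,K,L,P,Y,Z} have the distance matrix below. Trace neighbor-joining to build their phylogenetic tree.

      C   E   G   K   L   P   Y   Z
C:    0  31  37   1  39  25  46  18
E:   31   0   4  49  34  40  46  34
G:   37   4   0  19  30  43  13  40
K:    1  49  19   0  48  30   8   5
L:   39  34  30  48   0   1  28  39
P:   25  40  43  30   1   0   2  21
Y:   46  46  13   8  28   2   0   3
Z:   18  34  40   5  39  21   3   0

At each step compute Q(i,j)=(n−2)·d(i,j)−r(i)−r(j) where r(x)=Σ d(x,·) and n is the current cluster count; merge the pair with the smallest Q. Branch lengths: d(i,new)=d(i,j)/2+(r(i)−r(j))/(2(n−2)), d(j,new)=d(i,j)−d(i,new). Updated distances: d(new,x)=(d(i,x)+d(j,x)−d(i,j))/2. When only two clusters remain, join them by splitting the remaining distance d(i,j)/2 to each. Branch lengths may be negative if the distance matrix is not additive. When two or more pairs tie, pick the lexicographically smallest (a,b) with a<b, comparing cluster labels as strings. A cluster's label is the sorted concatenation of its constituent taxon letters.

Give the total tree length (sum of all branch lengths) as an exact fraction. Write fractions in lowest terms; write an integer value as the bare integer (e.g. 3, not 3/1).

iteration 1: select E,G (d=4, Q=-400); attach at lengths (19/3, -7/3); label the merged cluster EG
  updated: d(C,EG)=32, d(EG,K)=32, d(EG,L)=30, d(EG,P)=79/2, d(EG,Y)=55/2, d(EG,Z)=35
iteration 2: select L,P (d=1, Q=-597/2); attach at lengths (143/20, -123/20); label the merged cluster LP
  updated: d(C,LP)=63/2, d(EG,LP)=137/4, d(K,LP)=77/2, d(LP,Y)=29/2, d(LP,Z)=59/2
iteration 3: select C,K (d=1, Q=-209); attach at lengths (6, -5); label the merged cluster CK
  updated: d(CK,EG)=63/2, d(CK,LP)=69/2, d(CK,Y)=53/2, d(CK,Z)=11
iteration 4: select CK,Z (d=11, Q=-149); attach at lengths (29/3, 4/3); label the merged cluster CKZ
  updated: d(CKZ,EG)=111/4, d(CKZ,LP)=53/2, d(CKZ,Y)=37/4
iteration 5: select CKZ,EG (d=111/4, Q=-195/2); attach at lengths (59/8, 163/8); label the merged cluster CEGKZ
  updated: d(CEGKZ,LP)=33/2, d(CEGKZ,Y)=9/2
iteration 6: select CEGKZ,LP (d=33/2, Q=-71/2); attach at lengths (13/4, 53/4); label the merged cluster CEGKLPZ
  updated: d(CEGKLPZ,Y)=5/4
iteration 7: select CEGKLPZ,Y (d=5/4); attach at lengths (5/8, 5/8); label the merged cluster CEGKLPYZ
final tree: (((((C:6,K:-5):29/3,Z:4/3):59/8,(E:19/3,G:-7/3):163/8):13/4,(L:143/20,P:-123/20):53/4):5/8,Y:5/8)
total length: 125/2

125/2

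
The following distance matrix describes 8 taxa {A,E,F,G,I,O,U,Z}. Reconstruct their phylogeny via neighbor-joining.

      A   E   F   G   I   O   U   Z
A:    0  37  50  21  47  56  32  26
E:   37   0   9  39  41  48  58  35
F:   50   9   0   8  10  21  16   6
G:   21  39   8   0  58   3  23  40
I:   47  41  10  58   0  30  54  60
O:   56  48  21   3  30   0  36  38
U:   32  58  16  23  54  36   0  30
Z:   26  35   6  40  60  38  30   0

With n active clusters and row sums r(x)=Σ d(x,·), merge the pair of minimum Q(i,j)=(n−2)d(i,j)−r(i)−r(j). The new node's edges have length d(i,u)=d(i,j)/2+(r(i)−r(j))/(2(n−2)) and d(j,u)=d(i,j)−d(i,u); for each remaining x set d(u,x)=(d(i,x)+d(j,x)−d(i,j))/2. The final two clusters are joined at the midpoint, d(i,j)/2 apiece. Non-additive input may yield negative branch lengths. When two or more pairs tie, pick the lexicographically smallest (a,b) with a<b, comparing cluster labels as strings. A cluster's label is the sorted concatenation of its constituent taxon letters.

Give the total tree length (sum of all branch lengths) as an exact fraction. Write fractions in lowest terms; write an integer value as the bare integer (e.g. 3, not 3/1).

iteration 1: select G,O (d=3, Q=-406); attach at lengths (-11/6, 29/6); label the merged cluster GO
  updated: d(A,GO)=37, d(E,GO)=42, d(F,GO)=13, d(GO,I)=85/2, d(GO,U)=28, d(GO,Z)=75/2
iteration 2: select F,I (d=10, Q=-617/2); attach at lengths (-201/20, 401/20); label the merged cluster FI
  updated: d(A,FI)=87/2, d(E,FI)=20, d(FI,GO)=91/4, d(FI,U)=30, d(FI,Z)=28
iteration 3: select E,FI (d=20, Q=-1025/4); attach at lengths (511/32, 129/32); label the merged cluster EFI
  updated: d(A,EFI)=121/4, d(EFI,GO)=179/8, d(EFI,U)=34, d(EFI,Z)=43/2
iteration 4: select EFI,GO (d=179/8, Q=-1327/8); attach at lengths (403/48, 671/48); label the merged cluster EFGIO
  updated: d(A,EFGIO)=359/16, d(EFGIO,U)=317/16, d(EFGIO,Z)=293/16
iteration 5: select A,Z (d=26, Q=-411/4); attach at lengths (465/32, 367/32); label the merged cluster AZ
  updated: d(AZ,EFGIO)=59/8, d(AZ,U)=18
iteration 6: select AZ,EFGIO (d=59/8, Q=-723/16); attach at lengths (89/32, 147/32); label the merged cluster AEFGIOZ
  updated: d(AEFGIOZ,U)=487/32
iteration 7: select AEFGIOZ,U (d=487/32); attach at lengths (487/64, 487/64); label the merged cluster AEFGIOUZ
final tree: (((A:465/32,Z:367/32):89/32,((E:511/32,(F:-201/20,I:401/20):129/32):403/48,(G:-11/6,O:29/6):671/48):147/32):487/64,U:487/64)
total length: 3327/32

3327/32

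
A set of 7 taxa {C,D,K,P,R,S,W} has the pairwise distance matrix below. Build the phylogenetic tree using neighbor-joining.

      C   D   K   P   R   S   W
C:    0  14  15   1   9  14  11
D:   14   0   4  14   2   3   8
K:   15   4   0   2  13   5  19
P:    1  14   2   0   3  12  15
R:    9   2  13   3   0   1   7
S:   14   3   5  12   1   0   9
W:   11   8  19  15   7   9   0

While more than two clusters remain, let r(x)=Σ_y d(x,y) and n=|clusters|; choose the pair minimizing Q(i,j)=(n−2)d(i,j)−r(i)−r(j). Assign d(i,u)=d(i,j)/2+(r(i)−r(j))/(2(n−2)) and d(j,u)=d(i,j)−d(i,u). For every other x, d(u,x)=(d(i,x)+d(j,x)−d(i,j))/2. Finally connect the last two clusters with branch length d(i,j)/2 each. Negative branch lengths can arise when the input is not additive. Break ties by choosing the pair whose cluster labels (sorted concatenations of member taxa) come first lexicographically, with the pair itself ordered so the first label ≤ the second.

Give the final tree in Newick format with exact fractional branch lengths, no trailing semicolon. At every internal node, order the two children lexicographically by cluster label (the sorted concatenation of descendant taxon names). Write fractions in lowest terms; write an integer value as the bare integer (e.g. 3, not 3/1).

step 1: merge (C,P) at d=1, Q=-106; branch lengths C→11/5, P→-6/5; new cluster CP
  updated: d(CP,D)=27/2, d(CP,K)=8, d(CP,R)=11/2, d(CP,S)=25/2, d(CP,W)=25/2
step 2: merge (CP,K) at d=8, Q=-69; branch lengths CP→35/8, K→29/8; new cluster CKP
  updated: d(CKP,D)=19/4, d(CKP,R)=21/4, d(CKP,S)=19/4, d(CKP,W)=47/4
step 3: merge (CKP,D) at d=19/4, Q=-30; branch lengths CKP→23/6, D→11/12; new cluster CDKP
  updated: d(CDKP,R)=5/4, d(CDKP,S)=3/2, d(CDKP,W)=15/2
step 4: merge (CDKP,S) at d=3/2, Q=-75/4; branch lengths CDKP→7/16, S→17/16; new cluster CDKPS
  updated: d(CDKPS,R)=3/8, d(CDKPS,W)=15/2
step 5: merge (CDKPS,R) at d=3/8, Q=-119/8; branch lengths CDKPS→7/16, R→-1/16; new cluster CDKPRS
  updated: d(CDKPRS,W)=113/16
step 6: merge (CDKPRS,W) at d=113/16; branch lengths CDKPRS→113/32, W→113/32; new cluster CDKPRSW
final tree: ((((((C:11/5,P:-6/5):35/8,K:29/8):23/6,D:11/12):7/16,S:17/16):7/16,R:-1/16):113/32,W:113/32)
total length: 363/16

((((((C:11/5,P:-6/5):35/8,K:29/8):23/6,D:11/12):7/16,S:17/16):7/16,R:-1/16):113/32,W:113/32)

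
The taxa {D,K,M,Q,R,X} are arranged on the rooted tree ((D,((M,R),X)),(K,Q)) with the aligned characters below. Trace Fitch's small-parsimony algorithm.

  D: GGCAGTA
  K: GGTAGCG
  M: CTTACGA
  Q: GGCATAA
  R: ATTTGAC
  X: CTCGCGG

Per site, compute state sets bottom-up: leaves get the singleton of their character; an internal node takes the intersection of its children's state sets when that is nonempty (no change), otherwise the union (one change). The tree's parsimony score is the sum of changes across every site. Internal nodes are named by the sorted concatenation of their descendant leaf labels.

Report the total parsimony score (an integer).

MR@0: {C} ∪ {A} = {A,C} (union, +1)
MRX@0: {A,C} ∩ {C} = {C} (intersection, +0)
DMRX@0: {G} ∪ {C} = {C,G} (union, +1)
KQ@0: {G} ∩ {G} = {G} (intersection, +0)
DKMQRX@0: {C,G} ∩ {G} = {G} (intersection, +0)
MR@1: {T} ∩ {T} = {T} (intersection, +0)
MRX@1: {T} ∩ {T} = {T} (intersection, +0)
DMRX@1: {G} ∪ {T} = {G,T} (union, +1)
KQ@1: {G} ∩ {G} = {G} (intersection, +0)
DKMQRX@1: {G,T} ∩ {G} = {G} (intersection, +0)
MR@2: {T} ∩ {T} = {T} (intersection, +0)
MRX@2: {T} ∪ {C} = {C,T} (union, +1)
DMRX@2: {C} ∩ {C,T} = {C} (intersection, +0)
KQ@2: {T} ∪ {C} = {C,T} (union, +1)
DKMQRX@2: {C} ∩ {C,T} = {C} (intersection, +0)
MR@3: {A} ∪ {T} = {A,T} (union, +1)
MRX@3: {A,T} ∪ {G} = {A,G,T} (union, +1)
DMRX@3: {A} ∩ {A,G,T} = {A} (intersection, +0)
KQ@3: {A} ∩ {A} = {A} (intersection, +0)
DKMQRX@3: {A} ∩ {A} = {A} (intersection, +0)
MR@4: {C} ∪ {G} = {C,G} (union, +1)
MRX@4: {C,G} ∩ {C} = {C} (intersection, +0)
DMRX@4: {G} ∪ {C} = {C,G} (union, +1)
KQ@4: {G} ∪ {T} = {G,T} (union, +1)
DKMQRX@4: {C,G} ∩ {G,T} = {G} (intersection, +0)
MR@5: {G} ∪ {A} = {A,G} (union, +1)
MRX@5: {A,G} ∩ {G} = {G} (intersection, +0)
DMRX@5: {T} ∪ {G} = {G,T} (union, +1)
KQ@5: {C} ∪ {A} = {A,C} (union, +1)
DKMQRX@5: {G,T} ∪ {A,C} = {A,C,G,T} (union, +1)
MR@6: {A} ∪ {C} = {A,C} (union, +1)
MRX@6: {A,C} ∪ {G} = {A,C,G} (union, +1)
DMRX@6: {A} ∩ {A,C,G} = {A} (intersection, +0)
KQ@6: {G} ∪ {A} = {A,G} (union, +1)
DKMQRX@6: {A} ∩ {A,G} = {A} (intersection, +0)
per-site changes: [2, 1, 2, 2, 3, 4, 3]; total = 17

17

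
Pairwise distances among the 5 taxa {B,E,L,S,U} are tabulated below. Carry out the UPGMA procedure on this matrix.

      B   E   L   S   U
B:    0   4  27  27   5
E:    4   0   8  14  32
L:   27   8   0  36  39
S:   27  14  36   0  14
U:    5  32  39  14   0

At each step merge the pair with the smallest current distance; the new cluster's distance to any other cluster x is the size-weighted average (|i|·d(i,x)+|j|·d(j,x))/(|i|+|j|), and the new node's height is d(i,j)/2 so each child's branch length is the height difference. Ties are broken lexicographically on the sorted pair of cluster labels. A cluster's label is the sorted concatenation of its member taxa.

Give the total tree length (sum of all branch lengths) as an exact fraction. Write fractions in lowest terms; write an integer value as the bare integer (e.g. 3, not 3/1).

173/4

iteration 1: select B,E (d=4); attach at lengths (2, 2); label the merged cluster BE
  updated: d(BE,L)=35/2, d(BE,S)=41/2, d(BE,U)=37/2
iteration 2: select S,U (d=14); attach at lengths (7, 7); label the merged cluster SU
  updated: d(BE,SU)=39/2, d(L,SU)=75/2
iteration 3: select BE,L (d=35/2); attach at lengths (27/4, 35/4); label the merged cluster BEL
  updated: d(BEL,SU)=51/2
iteration 4: select BEL,SU (d=51/2); attach at lengths (4, 23/4); label the merged cluster BELSU
final tree: (((B:2,E:2):27/4,L:35/4):4,(S:7,U:7):23/4)
total length: 173/4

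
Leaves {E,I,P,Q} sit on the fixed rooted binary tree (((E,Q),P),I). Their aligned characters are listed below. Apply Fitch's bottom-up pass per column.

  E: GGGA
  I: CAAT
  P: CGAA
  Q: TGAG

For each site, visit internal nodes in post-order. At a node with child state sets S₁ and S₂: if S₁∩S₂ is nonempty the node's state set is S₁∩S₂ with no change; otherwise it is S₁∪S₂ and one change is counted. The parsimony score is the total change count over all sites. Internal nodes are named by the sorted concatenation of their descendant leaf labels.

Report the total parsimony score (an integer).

6

[col 0] EQ: children E:{G}, Q:{T} ∪→ {G,T}; cost 1
[col 0] EPQ: children EQ:{G,T}, P:{C} ∪→ {C,G,T}; cost 1
[col 0] EIPQ: children EPQ:{C,G,T}, I:{C} ∩→ {C}; cost 0
[col 1] EQ: children E:{G}, Q:{G} ∩→ {G}; cost 0
[col 1] EPQ: children EQ:{G}, P:{G} ∩→ {G}; cost 0
[col 1] EIPQ: children EPQ:{G}, I:{A} ∪→ {A,G}; cost 1
[col 2] EQ: children E:{G}, Q:{A} ∪→ {A,G}; cost 1
[col 2] EPQ: children EQ:{A,G}, P:{A} ∩→ {A}; cost 0
[col 2] EIPQ: children EPQ:{A}, I:{A} ∩→ {A}; cost 0
[col 3] EQ: children E:{A}, Q:{G} ∪→ {A,G}; cost 1
[col 3] EPQ: children EQ:{A,G}, P:{A} ∩→ {A}; cost 0
[col 3] EIPQ: children EPQ:{A}, I:{T} ∪→ {A,T}; cost 1
per-site changes: [2, 1, 1, 2]; total = 6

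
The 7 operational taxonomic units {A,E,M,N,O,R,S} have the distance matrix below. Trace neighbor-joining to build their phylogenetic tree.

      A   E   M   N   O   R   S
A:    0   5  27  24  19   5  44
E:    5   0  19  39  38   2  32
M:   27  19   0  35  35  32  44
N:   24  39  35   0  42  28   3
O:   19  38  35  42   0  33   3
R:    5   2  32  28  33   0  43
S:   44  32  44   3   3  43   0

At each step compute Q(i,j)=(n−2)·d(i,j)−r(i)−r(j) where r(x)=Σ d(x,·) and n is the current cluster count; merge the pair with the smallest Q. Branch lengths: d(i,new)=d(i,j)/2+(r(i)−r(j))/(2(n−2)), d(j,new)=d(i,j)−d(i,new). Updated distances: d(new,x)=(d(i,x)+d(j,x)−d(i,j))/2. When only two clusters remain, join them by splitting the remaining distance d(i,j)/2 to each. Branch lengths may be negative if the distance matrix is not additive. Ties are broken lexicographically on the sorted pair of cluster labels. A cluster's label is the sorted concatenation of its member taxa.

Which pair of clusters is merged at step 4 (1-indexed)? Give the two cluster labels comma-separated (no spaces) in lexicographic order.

1. join N+S (d=3, Q=-325) ⇒ NS; edges |N|=17/10, |S|=13/10
  updated: d(A,NS)=65/2, d(E,NS)=34, d(M,NS)=38, d(NS,O)=21, d(NS,R)=34
2. join NS+O (d=21, Q=-443/2) ⇒ NOS; edges |NS|=195/16, |O|=141/16
  updated: d(A,NOS)=61/4, d(E,NOS)=51/2, d(M,NOS)=26, d(NOS,R)=23
3. join M+NOS (d=26, Q=-463/4) ⇒ MNOS; edges |M|=123/8, |NOS|=85/8
  updated: d(A,MNOS)=65/8, d(E,MNOS)=37/4, d(MNOS,R)=29/2
4. join A+MNOS (d=65/8, Q=-135/4) ⇒ AMNOS; edges |A|=5/8, |MNOS|=15/2
  updated: d(AMNOS,E)=49/16, d(AMNOS,R)=91/16
5. join AMNOS+E (d=49/16, Q=-43/4) ⇒ AEMNOS; edges |AMNOS|=27/8, |E|=-5/16
  updated: d(AEMNOS,R)=37/16
6. join AEMNOS+R (d=37/16) ⇒ AEMNORS; edges |AEMNOS|=37/32, |R|=37/32
final tree: (((A:5/8,(M:123/8,((N:17/10,S:13/10):195/16,O:141/16):85/8):15/2):27/8,E:-5/16):37/32,R:37/32)
total length: 127/2

A,MNOS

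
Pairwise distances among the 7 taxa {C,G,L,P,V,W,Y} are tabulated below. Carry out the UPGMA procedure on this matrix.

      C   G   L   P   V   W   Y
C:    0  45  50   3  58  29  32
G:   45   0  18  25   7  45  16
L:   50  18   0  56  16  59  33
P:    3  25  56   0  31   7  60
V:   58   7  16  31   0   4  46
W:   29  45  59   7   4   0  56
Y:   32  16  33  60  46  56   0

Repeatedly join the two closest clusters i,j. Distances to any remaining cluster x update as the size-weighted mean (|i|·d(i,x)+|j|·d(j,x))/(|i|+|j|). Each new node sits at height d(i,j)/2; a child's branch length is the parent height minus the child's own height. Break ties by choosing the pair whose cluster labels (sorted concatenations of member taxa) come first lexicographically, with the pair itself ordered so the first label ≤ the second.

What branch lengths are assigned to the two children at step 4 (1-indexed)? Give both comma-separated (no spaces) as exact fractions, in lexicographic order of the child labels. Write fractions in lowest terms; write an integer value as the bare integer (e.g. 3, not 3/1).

19/4,51/4

iteration 1: select C,P (d=3); attach at lengths (3/2, 3/2); label the merged cluster CP
  updated: d(CP,G)=35, d(CP,L)=53, d(CP,V)=89/2, d(CP,W)=18, d(CP,Y)=46
iteration 2: select V,W (d=4); attach at lengths (2, 2); label the merged cluster VW
  updated: d(CP,VW)=125/4, d(G,VW)=26, d(L,VW)=75/2, d(VW,Y)=51
iteration 3: select G,Y (d=16); attach at lengths (8, 8); label the merged cluster GY
  updated: d(CP,GY)=81/2, d(GY,L)=51/2, d(GY,VW)=77/2
iteration 4: select GY,L (d=51/2); attach at lengths (19/4, 51/4); label the merged cluster GLY
  updated: d(CP,GLY)=134/3, d(GLY,VW)=229/6
iteration 5: select CP,VW (d=125/4); attach at lengths (113/8, 109/8); label the merged cluster CPVW
  updated: d(CPVW,GLY)=497/12
iteration 6: select CPVW,GLY (d=497/12); attach at lengths (61/12, 191/24); label the merged cluster CGLPVWY
final tree: (((C:3/2,P:3/2):113/8,(V:2,W:2):109/8):61/12,((G:8,Y:8):19/4,L:51/4):191/24)
total length: 1951/24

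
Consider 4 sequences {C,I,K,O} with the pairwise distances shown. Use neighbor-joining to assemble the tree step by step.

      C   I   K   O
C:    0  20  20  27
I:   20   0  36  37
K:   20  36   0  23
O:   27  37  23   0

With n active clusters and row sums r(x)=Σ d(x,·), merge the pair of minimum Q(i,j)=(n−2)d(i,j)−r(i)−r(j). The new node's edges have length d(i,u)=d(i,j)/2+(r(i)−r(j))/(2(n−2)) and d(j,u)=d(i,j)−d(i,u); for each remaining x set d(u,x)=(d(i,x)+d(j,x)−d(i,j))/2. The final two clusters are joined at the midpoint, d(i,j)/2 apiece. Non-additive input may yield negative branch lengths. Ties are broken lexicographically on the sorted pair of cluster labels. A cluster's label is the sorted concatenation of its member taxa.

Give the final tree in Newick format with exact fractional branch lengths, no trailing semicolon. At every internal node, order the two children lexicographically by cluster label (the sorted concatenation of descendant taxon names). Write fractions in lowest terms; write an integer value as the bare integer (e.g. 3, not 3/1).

step 1: merge (C,I) at d=20, Q=-120; branch lengths C→7/2, I→33/2; new cluster CI
  updated: d(CI,K)=18, d(CI,O)=22
step 2: merge (CI,K) at d=18, Q=-63; branch lengths CI→17/2, K→19/2; new cluster CIK
  updated: d(CIK,O)=27/2
step 3: merge (CIK,O) at d=27/2; branch lengths CIK→27/4, O→27/4; new cluster CIKO
final tree: (((C:7/2,I:33/2):17/2,K:19/2):27/4,O:27/4)
total length: 103/2

(((C:7/2,I:33/2):17/2,K:19/2):27/4,O:27/4)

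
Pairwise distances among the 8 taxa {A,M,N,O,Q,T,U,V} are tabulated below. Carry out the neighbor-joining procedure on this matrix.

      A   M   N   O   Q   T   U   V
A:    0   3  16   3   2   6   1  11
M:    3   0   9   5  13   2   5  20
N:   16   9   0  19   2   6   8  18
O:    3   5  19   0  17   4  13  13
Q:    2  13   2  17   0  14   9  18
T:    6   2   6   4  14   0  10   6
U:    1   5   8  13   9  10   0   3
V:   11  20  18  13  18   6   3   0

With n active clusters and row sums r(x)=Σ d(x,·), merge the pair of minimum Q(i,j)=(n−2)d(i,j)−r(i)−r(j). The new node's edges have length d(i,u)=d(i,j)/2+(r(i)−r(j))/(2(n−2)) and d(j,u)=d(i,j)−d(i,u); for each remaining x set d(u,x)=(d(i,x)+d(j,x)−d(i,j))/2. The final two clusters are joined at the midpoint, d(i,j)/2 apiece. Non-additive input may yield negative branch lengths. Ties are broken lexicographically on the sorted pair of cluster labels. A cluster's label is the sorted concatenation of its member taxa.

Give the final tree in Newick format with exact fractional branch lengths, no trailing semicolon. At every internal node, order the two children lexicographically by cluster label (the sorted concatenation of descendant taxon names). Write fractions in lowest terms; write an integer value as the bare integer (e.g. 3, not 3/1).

step 1: merge (N,Q) at d=2, Q=-141; branch lengths N→5/4, Q→3/4; new cluster NQ
  updated: d(A,NQ)=8, d(M,NQ)=10, d(NQ,O)=17, d(NQ,T)=9, d(NQ,U)=15/2, d(NQ,V)=17
step 2: merge (U,V) at d=3, Q=-189/2; branch lengths U→-31/20, V→91/20; new cluster UV
  updated: d(A,UV)=9/2, d(M,UV)=11, d(NQ,UV)=43/4, d(O,UV)=23/2, d(T,UV)=13/2
step 3: merge (NQ,UV) at d=43/4, Q=-56; branch lengths NQ→107/16, UV→65/16; new cluster NQUV
  updated: d(A,NQUV)=7/8, d(M,NQUV)=41/8, d(NQUV,O)=71/8, d(NQUV,T)=19/8
step 4: merge (A,NQUV) at d=7/8, Q=-55/2; branch lengths A→-7/24, NQUV→7/6; new cluster ANQUV
  updated: d(ANQUV,M)=29/8, d(ANQUV,O)=11/2, d(ANQUV,T)=15/4
step 5: merge (ANQUV,O) at d=11/2, Q=-131/8; branch lengths ANQUV→75/32, O→101/32; new cluster ANOQUV
  updated: d(ANOQUV,M)=25/16, d(ANOQUV,T)=9/8
step 6: merge (ANOQUV,M) at d=25/16, Q=-75/16; branch lengths ANOQUV→11/32, M→39/32; new cluster AMNOQUV
  updated: d(AMNOQUV,T)=25/32
step 7: merge (AMNOQUV,T) at d=25/32; branch lengths AMNOQUV→25/64, T→25/64; new cluster AMNOQTUV
final tree: ((((A:-7/24,((N:5/4,Q:3/4):107/16,(U:-31/20,V:91/20):65/16):7/6):75/32,O:101/32):11/32,M:39/32):25/64,T:25/64)
total length: 783/32

((((A:-7/24,((N:5/4,Q:3/4):107/16,(U:-31/20,V:91/20):65/16):7/6):75/32,O:101/32):11/32,M:39/32):25/64,T:25/64)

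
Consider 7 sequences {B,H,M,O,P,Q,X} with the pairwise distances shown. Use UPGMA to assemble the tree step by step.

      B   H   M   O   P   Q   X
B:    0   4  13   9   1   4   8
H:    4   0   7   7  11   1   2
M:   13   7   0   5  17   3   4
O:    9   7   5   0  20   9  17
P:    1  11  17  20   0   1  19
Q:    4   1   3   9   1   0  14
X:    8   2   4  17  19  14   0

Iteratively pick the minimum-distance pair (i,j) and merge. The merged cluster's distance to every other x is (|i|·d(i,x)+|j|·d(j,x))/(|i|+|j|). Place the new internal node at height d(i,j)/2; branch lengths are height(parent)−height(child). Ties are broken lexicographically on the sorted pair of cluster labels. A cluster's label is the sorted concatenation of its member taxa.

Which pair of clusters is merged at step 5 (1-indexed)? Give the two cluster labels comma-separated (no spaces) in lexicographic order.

1. join B+P (d=1) ⇒ BP; edges |B|=1/2, |P|=1/2
  updated: d(BP,H)=15/2, d(BP,M)=15, d(BP,O)=29/2, d(BP,Q)=5/2, d(BP,X)=27/2
2. join H+Q (d=1) ⇒ HQ; edges |H|=1/2, |Q|=1/2
  updated: d(BP,HQ)=5, d(HQ,M)=5, d(HQ,O)=8, d(HQ,X)=8
3. join M+X (d=4) ⇒ MX; edges |M|=2, |X|=2
  updated: d(BP,MX)=57/4, d(HQ,MX)=13/2, d(MX,O)=11
4. join BP+HQ (d=5) ⇒ BHPQ; edges |BP|=2, |HQ|=2
  updated: d(BHPQ,MX)=83/8, d(BHPQ,O)=45/4
5. join BHPQ+MX (d=83/8) ⇒ BHMPQX; edges |BHPQ|=43/16, |MX|=51/16
  updated: d(BHMPQX,O)=67/6
6. join BHMPQX+O (d=67/6) ⇒ BHMOPQX; edges |BHMPQX|=19/48, |O|=67/12
final tree: ((((B:1/2,P:1/2):2,(H:1/2,Q:1/2):2):43/16,(M:2,X:2):51/16):19/48,O:67/12)
total length: 1049/48

BHPQ,MX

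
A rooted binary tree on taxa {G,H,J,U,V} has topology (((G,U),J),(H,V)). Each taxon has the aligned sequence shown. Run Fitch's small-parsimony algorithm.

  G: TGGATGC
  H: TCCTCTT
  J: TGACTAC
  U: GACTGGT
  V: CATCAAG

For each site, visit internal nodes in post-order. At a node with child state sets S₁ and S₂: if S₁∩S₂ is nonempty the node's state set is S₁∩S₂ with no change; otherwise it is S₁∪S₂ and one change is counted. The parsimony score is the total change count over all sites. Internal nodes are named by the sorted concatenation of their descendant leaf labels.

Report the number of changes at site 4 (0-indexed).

[col 0] GU: children G:{T}, U:{G} ∪→ {G,T}; cost 1
[col 0] GJU: children GU:{G,T}, J:{T} ∩→ {T}; cost 0
[col 0] HV: children H:{T}, V:{C} ∪→ {C,T}; cost 1
[col 0] GHJUV: children GJU:{T}, HV:{C,T} ∩→ {T}; cost 0
[col 1] GU: children G:{G}, U:{A} ∪→ {A,G}; cost 1
[col 1] GJU: children GU:{A,G}, J:{G} ∩→ {G}; cost 0
[col 1] HV: children H:{C}, V:{A} ∪→ {A,C}; cost 1
[col 1] GHJUV: children GJU:{G}, HV:{A,C} ∪→ {A,C,G}; cost 1
[col 2] GU: children G:{G}, U:{C} ∪→ {C,G}; cost 1
[col 2] GJU: children GU:{C,G}, J:{A} ∪→ {A,C,G}; cost 1
[col 2] HV: children H:{C}, V:{T} ∪→ {C,T}; cost 1
[col 2] GHJUV: children GJU:{A,C,G}, HV:{C,T} ∩→ {C}; cost 0
[col 3] GU: children G:{A}, U:{T} ∪→ {A,T}; cost 1
[col 3] GJU: children GU:{A,T}, J:{C} ∪→ {A,C,T}; cost 1
[col 3] HV: children H:{T}, V:{C} ∪→ {C,T}; cost 1
[col 3] GHJUV: children GJU:{A,C,T}, HV:{C,T} ∩→ {C,T}; cost 0
[col 4] GU: children G:{T}, U:{G} ∪→ {G,T}; cost 1
[col 4] GJU: children GU:{G,T}, J:{T} ∩→ {T}; cost 0
[col 4] HV: children H:{C}, V:{A} ∪→ {A,C}; cost 1
[col 4] GHJUV: children GJU:{T}, HV:{A,C} ∪→ {A,C,T}; cost 1
[col 5] GU: children G:{G}, U:{G} ∩→ {G}; cost 0
[col 5] GJU: children GU:{G}, J:{A} ∪→ {A,G}; cost 1
[col 5] HV: children H:{T}, V:{A} ∪→ {A,T}; cost 1
[col 5] GHJUV: children GJU:{A,G}, HV:{A,T} ∩→ {A}; cost 0
[col 6] GU: children G:{C}, U:{T} ∪→ {C,T}; cost 1
[col 6] GJU: children GU:{C,T}, J:{C} ∩→ {C}; cost 0
[col 6] HV: children H:{T}, V:{G} ∪→ {G,T}; cost 1
[col 6] GHJUV: children GJU:{C}, HV:{G,T} ∪→ {C,G,T}; cost 1
per-site changes: [2, 3, 3, 3, 3, 2, 3]; total = 19

3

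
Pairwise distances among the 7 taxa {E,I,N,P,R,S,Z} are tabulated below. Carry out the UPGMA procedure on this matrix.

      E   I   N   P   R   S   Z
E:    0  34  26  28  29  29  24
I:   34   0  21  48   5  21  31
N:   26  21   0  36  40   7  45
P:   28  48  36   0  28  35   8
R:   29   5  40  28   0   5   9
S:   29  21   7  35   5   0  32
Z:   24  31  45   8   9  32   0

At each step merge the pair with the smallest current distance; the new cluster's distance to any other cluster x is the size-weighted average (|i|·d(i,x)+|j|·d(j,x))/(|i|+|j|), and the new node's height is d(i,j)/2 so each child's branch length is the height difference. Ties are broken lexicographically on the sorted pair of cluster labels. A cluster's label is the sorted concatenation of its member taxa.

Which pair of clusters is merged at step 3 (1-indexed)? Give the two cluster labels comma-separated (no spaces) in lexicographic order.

step 1: merge (I,R) at d=5; branch lengths I→5/2, R→5/2; new cluster IR
  updated: d(E,IR)=63/2, d(IR,N)=61/2, d(IR,P)=38, d(IR,S)=13, d(IR,Z)=20
step 2: merge (N,S) at d=7; branch lengths N→7/2, S→7/2; new cluster NS
  updated: d(E,NS)=55/2, d(IR,NS)=87/4, d(NS,P)=71/2, d(NS,Z)=77/2
step 3: merge (P,Z) at d=8; branch lengths P→4, Z→4; new cluster PZ
  updated: d(E,PZ)=26, d(IR,PZ)=29, d(NS,PZ)=37
step 4: merge (IR,NS) at d=87/4; branch lengths IR→67/8, NS→59/8; new cluster INRS
  updated: d(E,INRS)=59/2, d(INRS,PZ)=33
step 5: merge (E,PZ) at d=26; branch lengths E→13, PZ→9; new cluster EPZ
  updated: d(EPZ,INRS)=191/6
step 6: merge (EPZ,INRS) at d=191/6; branch lengths EPZ→35/12, INRS→121/24; new cluster EINPRSZ
final tree: ((E:13,(P:4,Z:4):9):35/12,((I:5/2,R:5/2):67/8,(N:7/2,S:7/2):59/8):121/24)
total length: 1577/24

P,Z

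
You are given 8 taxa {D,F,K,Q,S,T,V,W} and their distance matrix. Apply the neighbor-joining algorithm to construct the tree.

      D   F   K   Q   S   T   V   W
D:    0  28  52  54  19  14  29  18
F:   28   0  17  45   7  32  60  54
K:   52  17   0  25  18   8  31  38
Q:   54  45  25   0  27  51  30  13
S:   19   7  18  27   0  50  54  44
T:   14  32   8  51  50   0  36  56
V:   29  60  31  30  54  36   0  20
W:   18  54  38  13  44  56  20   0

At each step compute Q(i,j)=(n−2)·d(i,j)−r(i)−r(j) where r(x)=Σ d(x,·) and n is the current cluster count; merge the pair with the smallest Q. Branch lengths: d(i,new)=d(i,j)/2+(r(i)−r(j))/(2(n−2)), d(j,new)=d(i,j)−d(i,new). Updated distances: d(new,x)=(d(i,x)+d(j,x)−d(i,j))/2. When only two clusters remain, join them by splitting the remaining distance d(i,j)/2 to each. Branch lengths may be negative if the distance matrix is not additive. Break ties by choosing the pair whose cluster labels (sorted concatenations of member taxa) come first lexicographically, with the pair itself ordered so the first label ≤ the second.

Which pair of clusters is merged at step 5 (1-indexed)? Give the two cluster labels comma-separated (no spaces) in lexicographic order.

D,FS

iteration 1: select F,S (d=7, Q=-420); attach at lengths (11/2, 3/2); label the merged cluster FS
  updated: d(D,FS)=20, d(FS,K)=14, d(FS,Q)=65/2, d(FS,T)=75/2, d(FS,V)=107/2, d(FS,W)=91/2
iteration 2: select Q,W (d=13, Q=-331); attach at lengths (8, 5); label the merged cluster QW
  updated: d(D,QW)=59/2, d(FS,QW)=65/2, d(K,QW)=25, d(QW,T)=47, d(QW,V)=37/2
iteration 3: select QW,V (d=37/2, Q=-493/2); attach at lengths (117/16, 179/16); label the merged cluster QVW
  updated: d(D,QVW)=20, d(FS,QVW)=135/4, d(K,QVW)=75/4, d(QVW,T)=129/4
iteration 4: select K,T (d=8, Q=-321/2); attach at lengths (25/6, 23/6); label the merged cluster KT
  updated: d(D,KT)=29, d(FS,KT)=87/4, d(KT,QVW)=43/2
iteration 5: select D,FS (d=20, Q=-209/2); attach at lengths (67/8, 93/8); label the merged cluster DFS
  updated: d(DFS,KT)=123/8, d(DFS,QVW)=135/8
iteration 6: select DFS,KT (d=123/8, Q=-215/4); attach at lengths (43/8, 10); label the merged cluster DFKST
  updated: d(DFKST,QVW)=23/2
iteration 7: select DFKST,QVW (d=23/2); attach at lengths (23/4, 23/4); label the merged cluster DFKQSTVW
final tree: (((D:67/8,(F:11/2,S:3/2):93/8):43/8,(K:25/6,T:23/6):10):23/4,((Q:8,W:5):117/16,V:179/16):23/4)
total length: 747/8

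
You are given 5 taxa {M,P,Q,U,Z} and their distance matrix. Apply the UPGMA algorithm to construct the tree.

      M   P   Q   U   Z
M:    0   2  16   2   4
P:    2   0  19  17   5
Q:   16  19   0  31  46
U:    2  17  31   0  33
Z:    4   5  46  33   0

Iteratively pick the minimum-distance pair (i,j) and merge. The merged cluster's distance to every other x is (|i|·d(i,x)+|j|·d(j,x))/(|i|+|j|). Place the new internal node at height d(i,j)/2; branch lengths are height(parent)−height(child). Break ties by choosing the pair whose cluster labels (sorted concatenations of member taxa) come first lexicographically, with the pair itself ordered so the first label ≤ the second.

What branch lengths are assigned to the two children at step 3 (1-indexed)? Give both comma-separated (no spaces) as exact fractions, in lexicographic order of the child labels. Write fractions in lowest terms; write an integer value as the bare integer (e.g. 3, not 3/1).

1. join M+P (d=2) ⇒ MP; edges |M|=1, |P|=1
  updated: d(MP,Q)=35/2, d(MP,U)=19/2, d(MP,Z)=9/2
2. join MP+Z (d=9/2) ⇒ MPZ; edges |MP|=5/4, |Z|=9/4
  updated: d(MPZ,Q)=27, d(MPZ,U)=52/3
3. join MPZ+U (d=52/3) ⇒ MPUZ; edges |MPZ|=77/12, |U|=26/3
  updated: d(MPUZ,Q)=28
4. join MPUZ+Q (d=28) ⇒ MPQUZ; edges |MPUZ|=16/3, |Q|=14
final tree: ((((M:1,P:1):5/4,Z:9/4):77/12,U:26/3):16/3,Q:14)
total length: 479/12

77/12,26/3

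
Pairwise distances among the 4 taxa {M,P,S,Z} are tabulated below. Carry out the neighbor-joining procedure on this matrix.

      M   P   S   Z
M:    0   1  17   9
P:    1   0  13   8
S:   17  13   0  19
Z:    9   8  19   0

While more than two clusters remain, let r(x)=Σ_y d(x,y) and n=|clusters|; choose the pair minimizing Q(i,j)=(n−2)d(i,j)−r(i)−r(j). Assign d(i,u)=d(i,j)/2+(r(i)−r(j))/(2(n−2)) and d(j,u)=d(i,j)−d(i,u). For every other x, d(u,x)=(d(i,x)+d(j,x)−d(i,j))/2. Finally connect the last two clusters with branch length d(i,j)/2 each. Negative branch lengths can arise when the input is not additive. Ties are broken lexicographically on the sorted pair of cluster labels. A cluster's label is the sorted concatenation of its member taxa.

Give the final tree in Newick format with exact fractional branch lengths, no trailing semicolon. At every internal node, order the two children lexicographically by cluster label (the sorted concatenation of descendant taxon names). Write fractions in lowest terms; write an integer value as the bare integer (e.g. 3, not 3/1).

(((M:7/4,P:-3/4):7/4,S:51/4):25/8,Z:25/8)

iteration 1: select M,P (d=1, Q=-47); attach at lengths (7/4, -3/4); label the merged cluster MP
  updated: d(MP,S)=29/2, d(MP,Z)=8
iteration 2: select MP,S (d=29/2, Q=-83/2); attach at lengths (7/4, 51/4); label the merged cluster MPS
  updated: d(MPS,Z)=25/4
iteration 3: select MPS,Z (d=25/4); attach at lengths (25/8, 25/8); label the merged cluster MPSZ
final tree: (((M:7/4,P:-3/4):7/4,S:51/4):25/8,Z:25/8)
total length: 87/4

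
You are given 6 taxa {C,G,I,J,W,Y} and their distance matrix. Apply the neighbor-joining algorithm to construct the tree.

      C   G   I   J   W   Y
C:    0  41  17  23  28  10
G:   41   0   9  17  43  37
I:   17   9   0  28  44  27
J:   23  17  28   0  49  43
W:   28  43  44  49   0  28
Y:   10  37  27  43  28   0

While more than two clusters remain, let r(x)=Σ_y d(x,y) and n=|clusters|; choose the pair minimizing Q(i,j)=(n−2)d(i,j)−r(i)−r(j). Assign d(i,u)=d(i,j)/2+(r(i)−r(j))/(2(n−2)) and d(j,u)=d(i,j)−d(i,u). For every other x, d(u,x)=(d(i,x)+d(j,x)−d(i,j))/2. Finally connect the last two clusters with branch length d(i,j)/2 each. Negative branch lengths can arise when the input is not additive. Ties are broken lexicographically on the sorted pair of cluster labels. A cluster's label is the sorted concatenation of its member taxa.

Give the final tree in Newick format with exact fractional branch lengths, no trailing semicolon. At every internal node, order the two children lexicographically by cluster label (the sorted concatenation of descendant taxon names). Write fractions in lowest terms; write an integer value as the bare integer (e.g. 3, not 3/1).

(((C:17/8,((G:55/8,J:81/8):23/4,I:17/4):105/8):23/8,W:171/8):53/16,Y:53/16)

1. join G+J (d=17, Q=-239) ⇒ GJ; edges |G|=55/8, |J|=81/8
  updated: d(C,GJ)=47/2, d(GJ,I)=10, d(GJ,W)=75/2, d(GJ,Y)=63/2
2. join GJ+I (d=10, Q=-341/2) ⇒ GIJ; edges |GJ|=23/4, |I|=17/4
  updated: d(C,GIJ)=61/4, d(GIJ,W)=143/4, d(GIJ,Y)=97/4
3. join C+GIJ (d=61/4, Q=-98) ⇒ CGIJ; edges |C|=17/8, |GIJ|=105/8
  updated: d(CGIJ,W)=97/4, d(CGIJ,Y)=19/2
4. join CGIJ+W (d=97/4, Q=-247/4) ⇒ CGIJW; edges |CGIJ|=23/8, |W|=171/8
  updated: d(CGIJW,Y)=53/8
5. join CGIJW+Y (d=53/8) ⇒ CGIJWY; edges |CGIJW|=53/16, |Y|=53/16
final tree: (((C:17/8,((G:55/8,J:81/8):23/4,I:17/4):105/8):23/8,W:171/8):53/16,Y:53/16)
total length: 585/8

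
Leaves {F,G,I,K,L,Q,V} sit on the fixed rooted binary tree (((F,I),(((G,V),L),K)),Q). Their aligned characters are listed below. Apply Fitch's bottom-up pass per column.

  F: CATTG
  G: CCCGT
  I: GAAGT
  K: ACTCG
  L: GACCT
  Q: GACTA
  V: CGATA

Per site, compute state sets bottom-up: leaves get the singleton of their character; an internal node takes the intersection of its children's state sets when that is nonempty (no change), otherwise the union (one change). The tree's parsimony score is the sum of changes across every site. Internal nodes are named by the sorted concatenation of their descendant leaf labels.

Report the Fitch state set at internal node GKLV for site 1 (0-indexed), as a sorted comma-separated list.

C

site 0, node FI: F={C} ∪ I={G} → {C,G} (+1)
site 0, node GV: G={C} ∩ V={C} → {C} (+0)
site 0, node GLV: GV={C} ∪ L={G} → {C,G} (+1)
site 0, node GKLV: GLV={C,G} ∪ K={A} → {A,C,G} (+1)
site 0, node FGIKLV: FI={C,G} ∩ GKLV={A,C,G} → {C,G} (+0)
site 0, node FGIKLQV: FGIKLV={C,G} ∩ Q={G} → {G} (+0)
site 1, node FI: F={A} ∩ I={A} → {A} (+0)
site 1, node GV: G={C} ∪ V={G} → {C,G} (+1)
site 1, node GLV: GV={C,G} ∪ L={A} → {A,C,G} (+1)
site 1, node GKLV: GLV={A,C,G} ∩ K={C} → {C} (+0)
site 1, node FGIKLV: FI={A} ∪ GKLV={C} → {A,C} (+1)
site 1, node FGIKLQV: FGIKLV={A,C} ∩ Q={A} → {A} (+0)
site 2, node FI: F={T} ∪ I={A} → {A,T} (+1)
site 2, node GV: G={C} ∪ V={A} → {A,C} (+1)
site 2, node GLV: GV={A,C} ∩ L={C} → {C} (+0)
site 2, node GKLV: GLV={C} ∪ K={T} → {C,T} (+1)
site 2, node FGIKLV: FI={A,T} ∩ GKLV={C,T} → {T} (+0)
site 2, node FGIKLQV: FGIKLV={T} ∪ Q={C} → {C,T} (+1)
site 3, node FI: F={T} ∪ I={G} → {G,T} (+1)
site 3, node GV: G={G} ∪ V={T} → {G,T} (+1)
site 3, node GLV: GV={G,T} ∪ L={C} → {C,G,T} (+1)
site 3, node GKLV: GLV={C,G,T} ∩ K={C} → {C} (+0)
site 3, node FGIKLV: FI={G,T} ∪ GKLV={C} → {C,G,T} (+1)
site 3, node FGIKLQV: FGIKLV={C,G,T} ∩ Q={T} → {T} (+0)
site 4, node FI: F={G} ∪ I={T} → {G,T} (+1)
site 4, node GV: G={T} ∪ V={A} → {A,T} (+1)
site 4, node GLV: GV={A,T} ∩ L={T} → {T} (+0)
site 4, node GKLV: GLV={T} ∪ K={G} → {G,T} (+1)
site 4, node FGIKLV: FI={G,T} ∩ GKLV={G,T} → {G,T} (+0)
site 4, node FGIKLQV: FGIKLV={G,T} ∪ Q={A} → {A,G,T} (+1)
per-site changes: [3, 3, 4, 4, 4]; total = 18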